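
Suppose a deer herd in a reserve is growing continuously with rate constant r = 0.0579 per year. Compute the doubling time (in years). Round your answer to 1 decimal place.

doubling time = ln(2) / |r| = 0.69315 / 0.0579

doubling time ≈ 12.0 years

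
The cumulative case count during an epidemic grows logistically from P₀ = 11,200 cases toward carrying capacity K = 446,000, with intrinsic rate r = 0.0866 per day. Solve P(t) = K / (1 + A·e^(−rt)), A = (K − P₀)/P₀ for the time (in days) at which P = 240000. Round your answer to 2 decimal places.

t ≈ 44.02 days

A = (446000 − 11200)/11200 = 38.82143
240000 = 446000/(1 + 38.82143·e^(−0.0866t)) → 1 + 38.82143·e^(−0.0866t) = 1.85833
e^(−0.0866t) = 0.02211 → t = ln(45.22885)/0.0866 = 3.81174/0.0866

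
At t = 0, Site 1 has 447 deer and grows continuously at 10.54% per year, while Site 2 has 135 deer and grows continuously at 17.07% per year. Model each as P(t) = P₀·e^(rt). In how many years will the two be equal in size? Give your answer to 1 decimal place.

t ≈ 18.3 years

447·e^(0.1054t) = 135·e^(0.1707t)
447/135 = e^((0.1707 − 0.1054)t) → ln(3.31111) = 0.0653·t
t = 1.19728 / 0.0653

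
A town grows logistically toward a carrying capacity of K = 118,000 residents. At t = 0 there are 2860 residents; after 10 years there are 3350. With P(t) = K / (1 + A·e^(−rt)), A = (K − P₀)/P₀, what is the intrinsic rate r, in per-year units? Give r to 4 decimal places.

A = (118000 − 2860)/2860 = 40.25874
3350 = 118000/(1 + 40.25874·e^(−r·10)) → e^(−10r) = (35.22388 − 1)/40.25874 = 0.850098
r = −ln(0.850098)/10 = 0.1624/10

r ≈ 0.0162 per year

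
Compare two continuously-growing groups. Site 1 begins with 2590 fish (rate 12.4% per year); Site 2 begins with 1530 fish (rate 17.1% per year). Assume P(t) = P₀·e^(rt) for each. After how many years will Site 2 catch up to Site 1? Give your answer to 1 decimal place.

t ≈ 11.2 years

2590·e^(0.124t) = 1530·e^(0.171t)
2590/1530 = e^((0.171 − 0.124)t) → ln(1.69281) = 0.047·t
t = 0.52639 / 0.047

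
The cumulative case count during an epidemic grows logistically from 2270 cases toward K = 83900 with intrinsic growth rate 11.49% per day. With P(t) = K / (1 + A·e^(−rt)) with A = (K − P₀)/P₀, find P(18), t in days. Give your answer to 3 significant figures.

≈ 15,100 cases

A = (83900 − 2270)/2270 = 35.96035
P(18) = 83900 / (1 + 35.96035·e^(−0.1149·18)) = 83900 / (1 + 35.96035·0.126413)
= 83900 / 5.54586 ≈ 15128.4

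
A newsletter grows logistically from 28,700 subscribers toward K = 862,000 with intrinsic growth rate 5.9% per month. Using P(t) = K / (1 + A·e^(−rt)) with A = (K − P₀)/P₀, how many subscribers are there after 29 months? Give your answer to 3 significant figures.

≈ 138,000 subscribers

A = (862000 − 28700)/28700 = 29.03484
P(29) = 862000 / (1 + 29.03484·e^(−0.059·29)) = 862000 / (1 + 29.03484·0.180685)
= 862000 / 6.24616 ≈ 138004.76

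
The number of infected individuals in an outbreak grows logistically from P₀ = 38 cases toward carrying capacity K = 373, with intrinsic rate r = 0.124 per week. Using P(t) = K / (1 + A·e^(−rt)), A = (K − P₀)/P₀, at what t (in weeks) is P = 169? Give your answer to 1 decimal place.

A = (373 − 38)/38 = 8.81579
169 = 373/(1 + 8.81579·e^(−0.124t)) → 1 + 8.81579·e^(−0.124t) = 2.2071
e^(−0.124t) = 0.136925 → t = ln(7.30328)/0.124 = 1.98832/0.124

t ≈ 16.0 weeks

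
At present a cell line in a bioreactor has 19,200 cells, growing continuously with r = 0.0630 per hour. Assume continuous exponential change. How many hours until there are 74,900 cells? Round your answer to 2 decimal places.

74900 = 19200 · e^(0.063·t)
t = ln(74900/19200) / 0.063 = ln(3.90104) / 0.063 = 1.36124 / 0.063

t ≈ 21.61 hours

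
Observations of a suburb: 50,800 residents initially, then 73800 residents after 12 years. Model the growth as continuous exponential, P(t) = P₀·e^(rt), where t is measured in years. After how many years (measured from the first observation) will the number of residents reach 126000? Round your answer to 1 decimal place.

t ≈ 29.2 years

r = ln(73800/50800) / 12 ≈ 0.031122 per year
t = ln(126000/50800) / r = 0.90839 / 0.031122 ≈ 29.188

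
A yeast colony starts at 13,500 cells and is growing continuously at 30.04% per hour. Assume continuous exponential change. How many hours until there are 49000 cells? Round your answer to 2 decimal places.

t ≈ 4.29 hours

49000 = 13500 · e^(0.3004·t)
t = ln(49000/13500) / 0.3004 = ln(3.62963) / 0.3004 = 1.28913 / 0.3004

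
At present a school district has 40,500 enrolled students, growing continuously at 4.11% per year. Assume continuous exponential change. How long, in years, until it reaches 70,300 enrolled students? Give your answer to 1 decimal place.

70300 = 40500 · e^(0.0411·t)
t = ln(70300/40500) / 0.0411 = ln(1.7358) / 0.0411 = 0.55147 / 0.0411

t ≈ 13.4 years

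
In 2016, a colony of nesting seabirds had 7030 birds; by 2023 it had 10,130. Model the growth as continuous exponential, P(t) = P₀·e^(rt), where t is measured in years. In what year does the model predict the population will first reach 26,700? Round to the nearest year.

r = ln(10130/7030) / 7 = 0.36531/7 ≈ 0.052188 per year
t = ln(26700/7030) / r = 1.33448/0.052188 ≈ 25.57 years after 2016

year 2042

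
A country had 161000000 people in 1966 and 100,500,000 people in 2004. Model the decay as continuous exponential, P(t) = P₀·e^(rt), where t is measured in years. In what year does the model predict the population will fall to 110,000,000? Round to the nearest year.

year 1997

r = ln(100500000/161000000) / 38 = -0.47125/38 ≈ -0.012401 per year
t = ln(110000000/161000000) / r = -0.38092/-0.012401 ≈ 30.72 years after 1966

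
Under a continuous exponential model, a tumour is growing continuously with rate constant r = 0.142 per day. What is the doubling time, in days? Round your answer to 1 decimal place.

doubling time = ln(2) / |r| = 0.69315 / 0.142

doubling time ≈ 4.9 days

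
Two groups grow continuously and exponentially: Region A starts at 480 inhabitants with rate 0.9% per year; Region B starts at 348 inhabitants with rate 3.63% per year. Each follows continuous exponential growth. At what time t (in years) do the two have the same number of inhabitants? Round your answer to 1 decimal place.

t ≈ 11.8 years

480·e^(0.009t) = 348·e^(0.0363t)
480/348 = e^((0.0363 − 0.009)t) → ln(1.37931) = 0.0273·t
t = 0.32158 / 0.0273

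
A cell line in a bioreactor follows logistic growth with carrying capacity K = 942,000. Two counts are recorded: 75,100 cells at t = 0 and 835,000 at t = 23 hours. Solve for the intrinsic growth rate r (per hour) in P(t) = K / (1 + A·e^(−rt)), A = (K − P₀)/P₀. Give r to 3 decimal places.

A = (942000 − 75100)/75100 = 11.54328
835000 = 942000/(1 + 11.54328·e^(−r·23)) → e^(−23r) = (1.12814 − 1)/11.54328 = 0.011101
r = −ln(0.011101)/23 = 4.50071/23

r ≈ 0.196 per hour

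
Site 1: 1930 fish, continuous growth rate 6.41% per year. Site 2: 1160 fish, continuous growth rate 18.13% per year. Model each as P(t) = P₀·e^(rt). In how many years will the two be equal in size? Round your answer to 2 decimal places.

t ≈ 4.34 years

1930·e^(0.0641t) = 1160·e^(0.1813t)
1930/1160 = e^((0.1813 − 0.0641)t) → ln(1.66379) = 0.1172·t
t = 0.5091 / 0.1172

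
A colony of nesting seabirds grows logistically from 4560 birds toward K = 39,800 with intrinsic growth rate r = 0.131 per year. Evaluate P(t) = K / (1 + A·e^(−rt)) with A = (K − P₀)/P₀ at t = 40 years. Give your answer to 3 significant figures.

≈ 38,200 birds

A = (39800 − 4560)/4560 = 7.72807
P(40) = 39800 / (1 + 7.72807·e^(−0.131·40)) = 39800 / (1 + 7.72807·0.0053)
= 39800 / 1.04096 ≈ 38233.91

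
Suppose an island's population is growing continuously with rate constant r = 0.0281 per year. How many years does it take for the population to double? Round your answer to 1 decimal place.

doubling time = ln(2) / |r| = 0.69315 / 0.0281

doubling time ≈ 24.7 years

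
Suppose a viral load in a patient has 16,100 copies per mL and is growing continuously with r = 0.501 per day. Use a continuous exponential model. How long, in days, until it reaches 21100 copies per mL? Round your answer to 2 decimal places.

21100 = 16100 · e^(0.501·t)
t = ln(21100/16100) / 0.501 = ln(1.31056) / 0.501 = 0.27045 / 0.501

t ≈ 0.54 days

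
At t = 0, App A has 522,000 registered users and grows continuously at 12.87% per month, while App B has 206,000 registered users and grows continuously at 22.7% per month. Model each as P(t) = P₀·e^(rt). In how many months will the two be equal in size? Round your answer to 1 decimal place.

t ≈ 9.5 months

522000·e^(0.1287t) = 206000·e^(0.227t)
522000/206000 = e^((0.227 − 0.1287)t) → ln(2.53398) = 0.0983·t
t = 0.92979 / 0.0983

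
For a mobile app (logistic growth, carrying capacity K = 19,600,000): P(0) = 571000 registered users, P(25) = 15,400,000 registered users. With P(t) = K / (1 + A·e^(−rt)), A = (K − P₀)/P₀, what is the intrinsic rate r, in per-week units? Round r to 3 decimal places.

A = (19600000 − 571000)/571000 = 33.32574
15400000 = 19600000/(1 + 33.32574·e^(−r·25)) → e^(−25r) = (1.27273 − 1)/33.32574 = 0.008184
r = −ln(0.008184)/25 = 4.80561/25

r ≈ 0.192 per week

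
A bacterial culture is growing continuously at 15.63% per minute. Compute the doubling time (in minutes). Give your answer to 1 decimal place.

doubling time = ln(2) / |r| = 0.69315 / 0.1563

doubling time ≈ 4.4 minutes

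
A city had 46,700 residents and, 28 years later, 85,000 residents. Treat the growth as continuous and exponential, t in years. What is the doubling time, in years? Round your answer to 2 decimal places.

doubling time ≈ 32.41 years

r = ln(85000/46700) / 28 = ln(1.82013) / 28 ≈ 0.02139 per year
doubling time = ln 2 / |r| = 0.69315 / 0.02139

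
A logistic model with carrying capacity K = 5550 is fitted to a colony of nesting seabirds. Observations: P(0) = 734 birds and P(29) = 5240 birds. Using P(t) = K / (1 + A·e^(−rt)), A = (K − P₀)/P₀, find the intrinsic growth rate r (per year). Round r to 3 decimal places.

A = (5550 − 734)/734 = 6.56131
5240 = 5550/(1 + 6.56131·e^(−r·29)) → e^(−29r) = (1.05916 − 1)/6.56131 = 0.009017
r = −ln(0.009017)/29 = 4.70869/29

r ≈ 0.162 per year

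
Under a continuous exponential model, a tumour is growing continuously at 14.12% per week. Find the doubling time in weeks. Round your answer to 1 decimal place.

doubling time ≈ 4.9 weeks

doubling time = ln(2) / |r| = 0.69315 / 0.1412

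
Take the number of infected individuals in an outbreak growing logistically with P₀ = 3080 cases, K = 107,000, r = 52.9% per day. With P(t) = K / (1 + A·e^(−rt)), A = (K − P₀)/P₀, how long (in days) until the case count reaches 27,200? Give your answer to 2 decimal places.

t ≈ 4.62 days

A = (107000 − 3080)/3080 = 33.74026
27200 = 107000/(1 + 33.74026·e^(−0.529t)) → 1 + 33.74026·e^(−0.529t) = 3.93382
e^(−0.529t) = 0.086953 → t = ln(11.50044)/0.529 = 2.44239/0.529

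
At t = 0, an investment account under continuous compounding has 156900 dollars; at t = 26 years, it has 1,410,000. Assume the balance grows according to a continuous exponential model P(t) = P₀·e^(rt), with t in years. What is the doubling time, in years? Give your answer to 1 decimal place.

r = ln(1410000/156900) / 26 = ln(8.98662) / 26 ≈ 0.084451 per year
doubling time = ln 2 / |r| = 0.69315 / 0.084451

doubling time ≈ 8.2 years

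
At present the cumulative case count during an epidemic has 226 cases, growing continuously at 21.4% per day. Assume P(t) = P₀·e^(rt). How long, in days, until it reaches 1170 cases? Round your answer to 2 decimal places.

t ≈ 7.68 days

1170 = 226 · e^(0.214·t)
t = ln(1170/226) / 0.214 = ln(5.17699) / 0.214 = 1.64422 / 0.214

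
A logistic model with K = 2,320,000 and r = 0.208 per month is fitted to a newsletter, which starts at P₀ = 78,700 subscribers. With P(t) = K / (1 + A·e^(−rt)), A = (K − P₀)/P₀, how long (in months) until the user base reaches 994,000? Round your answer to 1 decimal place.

A = (2320000 − 78700)/78700 = 28.47903
994000 = 2320000/(1 + 28.47903·e^(−0.208t)) → 1 + 28.47903·e^(−0.208t) = 2.334
e^(−0.208t) = 0.046842 → t = ln(21.34854)/0.208 = 3.06098/0.208

t ≈ 14.7 months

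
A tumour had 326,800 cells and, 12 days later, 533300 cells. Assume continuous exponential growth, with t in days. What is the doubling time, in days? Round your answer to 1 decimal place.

r = ln(533300/326800) / 12 = ln(1.63188) / 12 ≈ 0.040811 per day
doubling time = ln 2 / |r| = 0.69315 / 0.040811

doubling time ≈ 17.0 days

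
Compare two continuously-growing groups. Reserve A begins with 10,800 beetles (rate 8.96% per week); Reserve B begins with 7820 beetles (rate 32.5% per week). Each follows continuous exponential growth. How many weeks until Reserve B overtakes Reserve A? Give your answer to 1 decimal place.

10800·e^(0.0896t) = 7820·e^(0.325t)
10800/7820 = e^((0.325 − 0.0896)t) → ln(1.38107) = 0.2354·t
t = 0.32286 / 0.2354

t ≈ 1.4 weeks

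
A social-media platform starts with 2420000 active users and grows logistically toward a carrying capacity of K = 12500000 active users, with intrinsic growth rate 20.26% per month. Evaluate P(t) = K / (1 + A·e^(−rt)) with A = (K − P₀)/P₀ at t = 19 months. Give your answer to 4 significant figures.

≈ 11,480,000 active users

A = (12500000 − 2420000)/2420000 = 4.16529
P(19) = 12500000 / (1 + 4.16529·e^(−0.2026·19)) = 12500000 / (1 + 4.16529·0.021293)
= 12500000 / 1.08869 ≈ 11481694.75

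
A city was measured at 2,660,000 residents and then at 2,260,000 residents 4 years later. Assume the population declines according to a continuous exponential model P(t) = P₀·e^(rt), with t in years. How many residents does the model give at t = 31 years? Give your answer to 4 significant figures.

≈ 752,300 residents

r = ln(2260000/2660000) / 4 ≈ -0.04074 per year
P(31) = 2660000 · e^(-0.04074·31) = 2660000 · 0.28282 ≈ 752297.05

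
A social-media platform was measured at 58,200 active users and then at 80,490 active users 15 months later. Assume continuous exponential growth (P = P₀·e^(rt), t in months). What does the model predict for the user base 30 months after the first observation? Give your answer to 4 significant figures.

≈ 111,300 active users

r = ln(80490/58200) / 15 ≈ 0.021617 per month
P(30) = 58200 · e^(0.021617·30) = 58200 · 1.91266 ≈ 111316.84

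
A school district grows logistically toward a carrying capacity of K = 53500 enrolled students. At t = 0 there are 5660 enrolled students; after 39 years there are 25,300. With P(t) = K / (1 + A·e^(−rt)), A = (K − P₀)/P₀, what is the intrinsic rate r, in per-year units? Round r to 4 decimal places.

A = (53500 − 5660)/5660 = 8.4523
25300 = 53500/(1 + 8.4523·e^(−r·39)) → e^(−39r) = (2.11462 − 1)/8.4523 = 0.131872
r = −ln(0.131872)/39 = 2.02592/39

r ≈ 0.0519 per year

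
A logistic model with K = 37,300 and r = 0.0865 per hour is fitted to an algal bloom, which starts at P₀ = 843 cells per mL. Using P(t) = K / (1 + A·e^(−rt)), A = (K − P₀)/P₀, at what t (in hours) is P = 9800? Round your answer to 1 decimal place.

A = (37300 − 843)/843 = 43.24674
9800 = 37300/(1 + 43.24674·e^(−0.0865t)) → 1 + 43.24674·e^(−0.0865t) = 3.80612
e^(−0.0865t) = 0.064886 → t = ln(15.41156)/0.0865 = 2.73512/0.0865

t ≈ 31.6 hours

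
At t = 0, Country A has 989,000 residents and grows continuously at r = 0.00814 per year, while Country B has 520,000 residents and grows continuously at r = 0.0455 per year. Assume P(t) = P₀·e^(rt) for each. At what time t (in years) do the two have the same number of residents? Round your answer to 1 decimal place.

989000·e^(0.00814t) = 520000·e^(0.0455t)
989000/520000 = e^((0.0455 − 0.00814)t) → ln(1.90192) = 0.03736·t
t = 0.64287 / 0.03736

t ≈ 17.2 years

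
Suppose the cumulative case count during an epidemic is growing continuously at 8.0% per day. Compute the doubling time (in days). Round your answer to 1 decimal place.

doubling time ≈ 8.7 days

doubling time = ln(2) / |r| = 0.69315 / 0.08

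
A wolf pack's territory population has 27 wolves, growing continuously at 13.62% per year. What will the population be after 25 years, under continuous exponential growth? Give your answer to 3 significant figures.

P(25) = 27 · e^(0.1362·25) = 27 · e^(3.405)
= 27 · 30.1143 ≈ 813.09

≈ 813 wolves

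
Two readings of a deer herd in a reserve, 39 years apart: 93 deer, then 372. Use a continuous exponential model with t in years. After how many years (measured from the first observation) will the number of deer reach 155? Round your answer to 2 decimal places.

t ≈ 14.37 years

r = ln(372/93) / 39 ≈ 0.035546 per year
t = ln(155/93) / r = 0.51083 / 0.035546 ≈ 14.371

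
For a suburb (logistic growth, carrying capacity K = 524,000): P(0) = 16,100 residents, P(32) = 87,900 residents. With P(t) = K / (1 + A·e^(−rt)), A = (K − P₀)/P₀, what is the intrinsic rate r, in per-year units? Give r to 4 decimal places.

r ≈ 0.0578 per year

A = (524000 − 16100)/16100 = 31.54658
87900 = 524000/(1 + 31.54658·e^(−r·32)) → e^(−32r) = (5.96132 − 1)/31.54658 = 0.15727
r = −ln(0.15727)/32 = 1.84979/32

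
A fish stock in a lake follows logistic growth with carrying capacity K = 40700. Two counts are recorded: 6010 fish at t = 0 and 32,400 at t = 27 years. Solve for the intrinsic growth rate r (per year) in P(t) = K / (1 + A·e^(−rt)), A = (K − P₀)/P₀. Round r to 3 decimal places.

r ≈ 0.115 per year

A = (40700 − 6010)/6010 = 5.77205
32400 = 40700/(1 + 5.77205·e^(−r·27)) → e^(−27r) = (1.25617 − 1)/5.77205 = 0.044382
r = −ln(0.044382)/27 = 3.11493/27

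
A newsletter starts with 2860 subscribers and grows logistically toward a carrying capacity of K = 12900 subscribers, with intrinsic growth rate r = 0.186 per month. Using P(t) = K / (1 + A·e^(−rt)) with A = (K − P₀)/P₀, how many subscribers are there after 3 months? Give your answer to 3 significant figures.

≈ 4,290 subscribers

A = (12900 − 2860)/2860 = 3.51049
P(3) = 12900 / (1 + 3.51049·e^(−0.186·3)) = 12900 / (1 + 3.51049·0.572353)
= 12900 / 3.00924 ≈ 4286.8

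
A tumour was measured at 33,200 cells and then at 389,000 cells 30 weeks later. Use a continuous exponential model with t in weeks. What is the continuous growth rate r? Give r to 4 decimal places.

389000 = 33200 · e^(r·30)
e^(30r) = 389000/33200 = 11.71687
r = ln(11.71687) / 30 = 2.46103 / 30

r ≈ 0.0820 per week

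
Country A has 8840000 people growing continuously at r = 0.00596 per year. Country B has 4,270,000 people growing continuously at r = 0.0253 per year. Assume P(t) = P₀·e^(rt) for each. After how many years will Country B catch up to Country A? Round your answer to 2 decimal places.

t ≈ 37.63 years

8840000·e^(0.00596t) = 4270000·e^(0.0253t)
8840000/4270000 = e^((0.0253 − 0.00596)t) → ln(2.07026) = 0.01934·t
t = 0.72767 / 0.01934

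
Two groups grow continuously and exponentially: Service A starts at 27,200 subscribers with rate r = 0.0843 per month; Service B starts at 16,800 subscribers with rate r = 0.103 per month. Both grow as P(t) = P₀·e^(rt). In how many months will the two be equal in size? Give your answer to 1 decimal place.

27200·e^(0.0843t) = 16800·e^(0.103t)
27200/16800 = e^((0.103 − 0.0843)t) → ln(1.61905) = 0.0187·t
t = 0.48184 / 0.0187

t ≈ 25.8 months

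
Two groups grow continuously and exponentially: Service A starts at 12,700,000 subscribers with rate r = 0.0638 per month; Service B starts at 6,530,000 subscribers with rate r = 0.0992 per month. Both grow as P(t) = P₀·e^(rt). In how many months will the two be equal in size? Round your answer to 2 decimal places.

t ≈ 18.79 months

12700000·e^(0.0638t) = 6530000·e^(0.0992t)
12700000/6530000 = e^((0.0992 − 0.0638)t) → ln(1.94487) = 0.0354·t
t = 0.6652 / 0.0354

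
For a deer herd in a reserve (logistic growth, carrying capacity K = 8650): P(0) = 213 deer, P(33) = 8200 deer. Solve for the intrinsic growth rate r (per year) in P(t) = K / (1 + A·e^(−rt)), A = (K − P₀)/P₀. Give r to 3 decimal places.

r ≈ 0.199 per year

A = (8650 − 213)/213 = 39.61033
8200 = 8650/(1 + 39.61033·e^(−r·33)) → e^(−33r) = (1.05488 − 1)/39.61033 = 0.001385
r = −ln(0.001385)/33 = 6.58173/33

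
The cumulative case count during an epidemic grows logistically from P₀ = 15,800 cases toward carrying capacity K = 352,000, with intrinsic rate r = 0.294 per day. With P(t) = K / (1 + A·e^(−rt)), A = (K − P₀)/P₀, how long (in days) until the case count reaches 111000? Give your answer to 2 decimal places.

A = (352000 − 15800)/15800 = 21.27848
111000 = 352000/(1 + 21.27848·e^(−0.294t)) → 1 + 21.27848·e^(−0.294t) = 3.17117
e^(−0.294t) = 0.102036 → t = ln(9.80046)/0.294 = 2.28243/0.294

t ≈ 7.76 days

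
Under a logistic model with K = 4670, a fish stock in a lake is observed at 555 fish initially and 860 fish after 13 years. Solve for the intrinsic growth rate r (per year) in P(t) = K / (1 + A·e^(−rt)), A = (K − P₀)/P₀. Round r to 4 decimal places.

r ≈ 0.0396 per year

A = (4670 − 555)/555 = 7.41441
860 = 4670/(1 + 7.41441·e^(−r·13)) → e^(−13r) = (5.43023 − 1)/7.41441 = 0.597516
r = −ln(0.597516)/13 = 0.51497/13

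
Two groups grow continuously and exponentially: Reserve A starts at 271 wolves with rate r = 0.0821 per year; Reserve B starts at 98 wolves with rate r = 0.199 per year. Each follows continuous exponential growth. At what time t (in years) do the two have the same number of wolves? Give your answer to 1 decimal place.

271·e^(0.0821t) = 98·e^(0.199t)
271/98 = e^((0.199 − 0.0821)t) → ln(2.76531) = 0.1169·t
t = 1.01715 / 0.1169

t ≈ 8.7 years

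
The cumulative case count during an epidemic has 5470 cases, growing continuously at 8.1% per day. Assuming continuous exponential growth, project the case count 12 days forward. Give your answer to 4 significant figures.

P(12) = 5470 · e^(0.081·12) = 5470 · e^(0.972)
= 5470 · 2.64323 ≈ 14458.44

≈ 14,460 cases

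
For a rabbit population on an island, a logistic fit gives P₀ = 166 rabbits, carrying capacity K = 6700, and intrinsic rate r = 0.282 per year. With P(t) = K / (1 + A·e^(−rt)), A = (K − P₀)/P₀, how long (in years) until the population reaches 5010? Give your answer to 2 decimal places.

A = (6700 − 166)/166 = 39.36145
5010 = 6700/(1 + 39.36145·e^(−0.282t)) → 1 + 39.36145·e^(−0.282t) = 1.33733
e^(−0.282t) = 0.00857 → t = ln(116.68689)/0.282 = 4.75949/0.282

t ≈ 16.88 years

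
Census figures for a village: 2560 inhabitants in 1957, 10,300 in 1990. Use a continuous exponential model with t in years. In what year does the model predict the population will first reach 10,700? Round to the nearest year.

year 1991

r = ln(10300/2560) / 33 = 1.39214/33 ≈ 0.042186 per year
t = ln(10700/2560) / r = 1.43024/0.042186 ≈ 33.9 years after 1957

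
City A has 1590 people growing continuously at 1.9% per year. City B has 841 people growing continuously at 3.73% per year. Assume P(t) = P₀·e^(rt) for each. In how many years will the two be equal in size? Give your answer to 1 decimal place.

1590·e^(0.019t) = 841·e^(0.0373t)
1590/841 = e^((0.0373 − 0.019)t) → ln(1.89061) = 0.0183·t
t = 0.6369 / 0.0183

t ≈ 34.8 years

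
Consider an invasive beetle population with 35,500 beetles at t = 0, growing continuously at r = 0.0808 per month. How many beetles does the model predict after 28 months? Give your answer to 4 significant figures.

≈ 341,000 beetles

P(28) = 35500 · e^(0.0808·28) = 35500 · e^(2.2624)
= 35500 · 9.60612 ≈ 341017.13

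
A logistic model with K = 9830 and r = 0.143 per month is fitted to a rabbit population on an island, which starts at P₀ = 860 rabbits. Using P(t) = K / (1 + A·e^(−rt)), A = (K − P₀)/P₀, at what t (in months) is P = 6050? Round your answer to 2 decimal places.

A = (9830 − 860)/860 = 10.43023
6050 = 9830/(1 + 10.43023·e^(−0.143t)) → 1 + 10.43023·e^(−0.143t) = 1.62479
e^(−0.143t) = 0.059902 → t = ln(16.69389)/0.143 = 2.81504/0.143

t ≈ 19.69 months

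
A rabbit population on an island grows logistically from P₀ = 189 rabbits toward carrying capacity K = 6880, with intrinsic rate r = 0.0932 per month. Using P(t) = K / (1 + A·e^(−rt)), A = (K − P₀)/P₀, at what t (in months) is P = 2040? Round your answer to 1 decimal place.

A = (6880 − 189)/189 = 35.40212
2040 = 6880/(1 + 35.40212·e^(−0.0932t)) → 1 + 35.40212·e^(−0.0932t) = 3.37255
e^(−0.0932t) = 0.067017 → t = ln(14.92155)/0.0932 = 2.70281/0.0932

t ≈ 29.0 months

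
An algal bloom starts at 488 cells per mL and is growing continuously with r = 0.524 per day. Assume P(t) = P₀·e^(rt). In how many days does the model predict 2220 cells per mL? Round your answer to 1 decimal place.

t ≈ 2.9 days

2220 = 488 · e^(0.524·t)
t = ln(2220/488) / 0.524 = ln(4.54918) / 0.524 = 1.51495 / 0.524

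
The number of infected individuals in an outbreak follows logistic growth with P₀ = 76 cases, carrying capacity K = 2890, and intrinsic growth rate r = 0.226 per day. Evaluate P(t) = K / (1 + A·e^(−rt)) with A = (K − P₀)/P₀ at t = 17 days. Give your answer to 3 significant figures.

A = (2890 − 76)/76 = 37.02632
P(17) = 2890 / (1 + 37.02632·e^(−0.226·17)) = 2890 / (1 + 37.02632·0.021451)
= 2890 / 1.79424 ≈ 1610.71

≈ 1,610 cases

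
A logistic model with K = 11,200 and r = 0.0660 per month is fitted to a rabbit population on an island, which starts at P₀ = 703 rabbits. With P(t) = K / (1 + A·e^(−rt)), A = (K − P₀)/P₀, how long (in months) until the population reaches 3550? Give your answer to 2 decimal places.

A = (11200 − 703)/703 = 14.93172
3550 = 11200/(1 + 14.93172·e^(−0.066t)) → 1 + 14.93172·e^(−0.066t) = 3.15493
e^(−0.066t) = 0.144319 → t = ln(6.9291)/0.066 = 1.93573/0.066

t ≈ 29.33 months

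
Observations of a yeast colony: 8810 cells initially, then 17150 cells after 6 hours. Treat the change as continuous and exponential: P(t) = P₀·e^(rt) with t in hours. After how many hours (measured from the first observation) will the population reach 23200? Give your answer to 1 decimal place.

r = ln(17150/8810) / 6 ≈ 0.111018 per hour
t = ln(23200/8810) / r = 0.96826 / 0.111018 ≈ 8.722

t ≈ 8.7 hours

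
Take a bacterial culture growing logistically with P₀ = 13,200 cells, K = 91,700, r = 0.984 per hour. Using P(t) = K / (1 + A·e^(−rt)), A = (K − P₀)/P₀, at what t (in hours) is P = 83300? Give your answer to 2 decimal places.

t ≈ 4.14 hours

A = (91700 − 13200)/13200 = 5.94697
83300 = 91700/(1 + 5.94697·e^(−0.984t)) → 1 + 5.94697·e^(−0.984t) = 1.10084
e^(−0.984t) = 0.016957 → t = ln(58.97412)/0.984 = 4.0771/0.984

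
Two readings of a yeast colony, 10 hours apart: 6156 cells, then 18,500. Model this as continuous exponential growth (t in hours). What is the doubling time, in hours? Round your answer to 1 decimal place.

doubling time ≈ 6.3 hours

r = ln(18500/6156) / 10 = ln(3.0052) / 10 ≈ 0.110034 per hour
doubling time = ln 2 / |r| = 0.69315 / 0.110034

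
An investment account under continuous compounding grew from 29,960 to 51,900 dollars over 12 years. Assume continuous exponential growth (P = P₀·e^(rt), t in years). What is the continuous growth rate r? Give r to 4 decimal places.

r ≈ 0.0458 per year

51900 = 29960 · e^(r·12)
e^(12r) = 51900/29960 = 1.73231
r = ln(1.73231) / 12 = 0.54946 / 12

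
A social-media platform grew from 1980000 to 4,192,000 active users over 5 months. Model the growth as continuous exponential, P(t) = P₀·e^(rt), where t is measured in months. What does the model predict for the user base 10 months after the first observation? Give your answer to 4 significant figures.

r = ln(4192000/1980000) / 5 ≈ 0.150016 per month
P(10) = 1980000 · e^(0.150016·10) = 1980000 · 4.48242 ≈ 8875183.84

≈ 8,875,000 active users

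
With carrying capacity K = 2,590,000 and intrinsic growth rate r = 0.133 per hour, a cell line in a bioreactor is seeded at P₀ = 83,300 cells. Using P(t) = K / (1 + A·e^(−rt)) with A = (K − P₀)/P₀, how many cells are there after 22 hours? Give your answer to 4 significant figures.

≈ 991,100 cells

A = (2590000 − 83300)/83300 = 30.09244
P(22) = 2590000 / (1 + 30.09244·e^(−0.133·22)) = 2590000 / (1 + 30.09244·0.053611)
= 2590000 / 2.61329 ≈ 991088.9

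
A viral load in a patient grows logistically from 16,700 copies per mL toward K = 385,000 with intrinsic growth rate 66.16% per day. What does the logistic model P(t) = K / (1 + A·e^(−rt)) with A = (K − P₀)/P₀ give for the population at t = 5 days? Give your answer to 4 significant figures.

A = (385000 − 16700)/16700 = 22.05389
P(5) = 385000 / (1 + 22.05389·e^(−0.6616·5)) = 385000 / (1 + 22.05389·0.036589)
= 385000 / 1.80694 ≈ 213067.87

≈ 213,100 copies per mL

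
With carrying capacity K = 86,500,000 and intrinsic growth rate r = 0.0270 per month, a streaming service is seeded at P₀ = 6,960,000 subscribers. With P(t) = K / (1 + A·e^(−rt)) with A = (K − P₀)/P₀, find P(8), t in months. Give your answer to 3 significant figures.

≈ 8,470,000 subscribers

A = (86500000 − 6960000)/6960000 = 11.42816
P(8) = 86500000 / (1 + 11.42816·e^(−0.027·8)) = 86500000 / (1 + 11.42816·0.805735)
= 86500000 / 10.20807 ≈ 8473685.74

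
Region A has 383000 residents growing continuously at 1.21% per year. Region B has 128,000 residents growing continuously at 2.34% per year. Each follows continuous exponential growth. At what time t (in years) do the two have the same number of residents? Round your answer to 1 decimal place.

t ≈ 97.0 years

383000·e^(0.0121t) = 128000·e^(0.0234t)
383000/128000 = e^((0.0234 − 0.0121)t) → ln(2.99219) = 0.0113·t
t = 1.096 / 0.0113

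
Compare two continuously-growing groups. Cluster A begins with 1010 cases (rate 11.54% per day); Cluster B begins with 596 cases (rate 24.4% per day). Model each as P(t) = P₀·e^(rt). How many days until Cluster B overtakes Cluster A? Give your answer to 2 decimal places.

t ≈ 4.10 days

1010·e^(0.1154t) = 596·e^(0.244t)
1010/596 = e^((0.244 − 0.1154)t) → ln(1.69463) = 0.1286·t
t = 0.52746 / 0.1286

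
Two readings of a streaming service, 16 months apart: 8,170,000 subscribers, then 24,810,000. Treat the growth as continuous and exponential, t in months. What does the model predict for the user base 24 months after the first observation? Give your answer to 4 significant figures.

r = ln(24810000/8170000) / 16 ≈ 0.069424 per month
P(24) = 8170000 · e^(0.069424·24) = 8170000 · 5.29184 ≈ 43234368.33

≈ 43,230,000 subscribers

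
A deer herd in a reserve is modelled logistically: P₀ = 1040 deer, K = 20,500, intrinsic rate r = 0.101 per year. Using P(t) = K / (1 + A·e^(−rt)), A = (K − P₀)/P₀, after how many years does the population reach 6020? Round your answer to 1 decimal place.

t ≈ 20.3 years

A = (20500 − 1040)/1040 = 18.71154
6020 = 20500/(1 + 18.71154·e^(−0.101t)) → 1 + 18.71154·e^(−0.101t) = 3.40532
e^(−0.101t) = 0.128547 → t = ln(7.77924)/0.101 = 2.05146/0.101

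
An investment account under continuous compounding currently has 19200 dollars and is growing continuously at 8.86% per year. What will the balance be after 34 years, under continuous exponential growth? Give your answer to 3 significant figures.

P(34) = 19200 · e^(0.0886·34) = 19200 · e^(3.0124)
= 19200 · 20.33615 ≈ 390454.04

≈ 390,000 dollars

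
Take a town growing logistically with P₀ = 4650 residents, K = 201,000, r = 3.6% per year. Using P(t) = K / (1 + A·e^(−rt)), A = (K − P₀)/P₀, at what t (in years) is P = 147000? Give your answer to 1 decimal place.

t ≈ 131.8 years

A = (201000 − 4650)/4650 = 42.22581
147000 = 201000/(1 + 42.22581·e^(−0.036t)) → 1 + 42.22581·e^(−0.036t) = 1.36735
e^(−0.036t) = 0.0087 → t = ln(114.94803)/0.036 = 4.74448/0.036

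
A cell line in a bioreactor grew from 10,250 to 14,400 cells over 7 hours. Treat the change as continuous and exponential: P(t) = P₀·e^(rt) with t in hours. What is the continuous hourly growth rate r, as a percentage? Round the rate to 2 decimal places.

14400 = 10250 · e^(r·7)
e^(7r) = 14400/10250 = 1.40488
r = ln(1.40488) / 7 = 0.33995 / 7

r ≈ 4.86% per hour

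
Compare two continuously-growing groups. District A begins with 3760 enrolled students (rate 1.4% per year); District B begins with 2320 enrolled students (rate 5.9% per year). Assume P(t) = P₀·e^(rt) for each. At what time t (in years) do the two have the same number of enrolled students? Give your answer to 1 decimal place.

3760·e^(0.014t) = 2320·e^(0.059t)
3760/2320 = e^((0.059 − 0.014)t) → ln(1.62069) = 0.045·t
t = 0.48285 / 0.045

t ≈ 10.7 years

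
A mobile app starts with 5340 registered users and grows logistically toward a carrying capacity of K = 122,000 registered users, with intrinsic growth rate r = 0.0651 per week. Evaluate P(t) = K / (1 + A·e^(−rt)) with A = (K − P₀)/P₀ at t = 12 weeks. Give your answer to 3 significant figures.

≈ 11,100 registered users

A = (122000 − 5340)/5340 = 21.84644
P(12) = 122000 / (1 + 21.84644·e^(−0.0651·12)) = 122000 / (1 + 21.84644·0.457856)
= 122000 / 11.00253 ≈ 11088.36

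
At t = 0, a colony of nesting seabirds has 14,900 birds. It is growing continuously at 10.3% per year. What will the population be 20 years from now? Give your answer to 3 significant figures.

P(20) = 14900 · e^(0.103·20) = 14900 · e^(2.06)
= 14900 · 7.84597 ≈ 116904.95

≈ 117,000 birds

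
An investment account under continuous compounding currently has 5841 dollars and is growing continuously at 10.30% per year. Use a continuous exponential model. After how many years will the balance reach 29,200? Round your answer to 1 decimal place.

t ≈ 15.6 years

29200 = 5841 · e^(0.103·t)
t = ln(29200/5841) / 0.103 = ln(4.99914) / 0.103 = 1.60927 / 0.103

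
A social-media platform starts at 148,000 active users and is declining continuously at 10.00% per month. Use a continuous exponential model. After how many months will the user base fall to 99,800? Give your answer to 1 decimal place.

99800 = 148000 · e^(-0.1·t)
t = ln(99800/148000) / -0.1 = ln(0.67432) / -0.1 = -0.39404 / -0.1

t ≈ 3.9 months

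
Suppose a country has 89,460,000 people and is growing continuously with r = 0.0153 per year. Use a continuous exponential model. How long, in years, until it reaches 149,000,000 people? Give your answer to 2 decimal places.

t ≈ 33.34 years

149000000 = 89460000 · e^(0.0153·t)
t = ln(149000000/89460000) / 0.0153 = ln(1.66555) / 0.0153 = 0.51015 / 0.0153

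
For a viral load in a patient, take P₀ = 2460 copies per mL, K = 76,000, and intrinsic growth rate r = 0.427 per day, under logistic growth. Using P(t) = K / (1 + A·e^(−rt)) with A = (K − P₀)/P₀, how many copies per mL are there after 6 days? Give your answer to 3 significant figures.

A = (76000 − 2460)/2460 = 29.89431
P(6) = 76000 / (1 + 29.89431·e^(−0.427·6)) = 76000 / (1 + 29.89431·0.07715)
= 76000 / 3.30635 ≈ 22986.04

≈ 23,000 copies per mL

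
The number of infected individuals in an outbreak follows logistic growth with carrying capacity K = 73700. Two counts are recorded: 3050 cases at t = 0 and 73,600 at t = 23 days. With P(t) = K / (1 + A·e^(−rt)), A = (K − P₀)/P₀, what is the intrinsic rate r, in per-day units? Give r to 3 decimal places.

A = (73700 − 3050)/3050 = 23.16393
73600 = 73700/(1 + 23.16393·e^(−r·23)) → e^(−23r) = (1.00136 − 1)/23.16393 = 0.000059
r = −ln(0.000059)/23 = 9.74383/23

r ≈ 0.424 per day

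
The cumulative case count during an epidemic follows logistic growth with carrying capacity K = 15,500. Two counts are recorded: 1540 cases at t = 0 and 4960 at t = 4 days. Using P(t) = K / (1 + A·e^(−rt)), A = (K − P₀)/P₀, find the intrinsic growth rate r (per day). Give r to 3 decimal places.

A = (15500 − 1540)/1540 = 9.06494
4960 = 15500/(1 + 9.06494·e^(−r·4)) → e^(−4r) = (3.125 − 1)/9.06494 = 0.23442
r = −ln(0.23442)/4 = 1.45064/4

r ≈ 0.363 per day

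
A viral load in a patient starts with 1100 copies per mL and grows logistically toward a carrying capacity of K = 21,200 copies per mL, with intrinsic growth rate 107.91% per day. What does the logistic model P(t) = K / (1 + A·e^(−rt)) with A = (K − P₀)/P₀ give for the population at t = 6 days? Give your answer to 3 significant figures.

≈ 20,600 copies per mL

A = (21200 − 1100)/1100 = 18.27273
P(6) = 21200 / (1 + 18.27273·e^(−1.0791·6)) = 21200 / (1 + 18.27273·0.001542)
= 21200 / 1.02818 ≈ 20618.98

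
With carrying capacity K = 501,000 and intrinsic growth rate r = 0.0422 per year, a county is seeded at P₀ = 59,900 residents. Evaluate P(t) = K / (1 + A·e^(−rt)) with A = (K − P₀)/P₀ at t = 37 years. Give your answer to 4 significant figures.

≈ 196,800 residents

A = (501000 − 59900)/59900 = 7.36394
P(37) = 501000 / (1 + 7.36394·e^(−0.0422·37)) = 501000 / (1 + 7.36394·0.209842)
= 501000 / 2.54526 ≈ 196836.12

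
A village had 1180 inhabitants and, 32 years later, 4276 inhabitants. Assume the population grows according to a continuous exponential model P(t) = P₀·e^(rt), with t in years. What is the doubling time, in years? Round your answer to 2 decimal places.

doubling time ≈ 17.23 years

r = ln(4276/1180) / 32 = ln(3.62373) / 32 ≈ 0.040234 per year
doubling time = ln 2 / |r| = 0.69315 / 0.040234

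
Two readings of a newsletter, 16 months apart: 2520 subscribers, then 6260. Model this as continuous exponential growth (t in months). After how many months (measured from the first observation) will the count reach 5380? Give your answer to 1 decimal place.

t ≈ 13.3 months

r = ln(6260/2520) / 16 ≈ 0.05687 per month
t = ln(5380/2520) / r = 0.75843 / 0.05687 ≈ 13.336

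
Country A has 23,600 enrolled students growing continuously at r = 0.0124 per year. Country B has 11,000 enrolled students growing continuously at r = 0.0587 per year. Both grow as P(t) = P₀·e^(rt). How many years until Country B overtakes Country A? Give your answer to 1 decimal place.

t ≈ 16.5 years

23600·e^(0.0124t) = 11000·e^(0.0587t)
23600/11000 = e^((0.0587 − 0.0124)t) → ln(2.14545) = 0.0463·t
t = 0.76335 / 0.0463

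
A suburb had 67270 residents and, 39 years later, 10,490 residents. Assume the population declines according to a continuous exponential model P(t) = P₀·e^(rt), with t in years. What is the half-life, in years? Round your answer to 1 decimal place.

r = ln(10490/67270) / 39 = ln(0.15594) / 39 ≈ -0.047649 per year
half-life = ln 2 / |r| = 0.69315 / 0.047649

half-life ≈ 14.5 years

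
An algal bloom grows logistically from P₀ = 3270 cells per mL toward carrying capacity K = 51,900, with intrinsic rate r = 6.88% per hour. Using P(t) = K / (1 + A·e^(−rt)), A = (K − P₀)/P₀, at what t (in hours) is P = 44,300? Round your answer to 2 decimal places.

A = (51900 − 3270)/3270 = 14.87156
44300 = 51900/(1 + 14.87156·e^(−0.0688t)) → 1 + 14.87156·e^(−0.0688t) = 1.17156
e^(−0.0688t) = 0.011536 → t = ln(86.68554)/0.0688 = 4.46229/0.0688

t ≈ 64.86 hours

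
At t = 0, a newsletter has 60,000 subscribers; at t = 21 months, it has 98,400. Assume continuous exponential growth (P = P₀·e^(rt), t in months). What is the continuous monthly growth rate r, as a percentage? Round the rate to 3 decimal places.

r ≈ 2.356% per month

98400 = 60000 · e^(r·21)
e^(21r) = 98400/60000 = 1.64
r = ln(1.64) / 21 = 0.4947 / 21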